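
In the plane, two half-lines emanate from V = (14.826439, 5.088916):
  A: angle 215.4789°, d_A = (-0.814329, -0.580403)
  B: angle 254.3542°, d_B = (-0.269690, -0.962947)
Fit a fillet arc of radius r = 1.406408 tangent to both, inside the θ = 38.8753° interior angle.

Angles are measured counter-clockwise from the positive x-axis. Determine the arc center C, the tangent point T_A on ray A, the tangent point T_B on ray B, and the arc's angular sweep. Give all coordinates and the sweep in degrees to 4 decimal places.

center=(12.3973,1.6305) T_A=(11.5811,2.7758) T_B=(13.7516,1.2512) sweep=141.1247

bisector direction at 234.9166° = (-0.574769,-0.818316)
center distance |VC| = r/sin(θ/2) = 1.406408/sin(19.4377°) = 4.226229
C = V + |VC|·bis = (12.3973,1.6305)
T_A = V + ((C−V)·d_A)·d_A = V + 3.9854·d_A = (11.5811,2.7758)
T_B = V + ((C−V)·d_B)·d_B = V + 3.9854·d_B = (13.7516,1.2512)
sweep = 180° − θ = 141.1247°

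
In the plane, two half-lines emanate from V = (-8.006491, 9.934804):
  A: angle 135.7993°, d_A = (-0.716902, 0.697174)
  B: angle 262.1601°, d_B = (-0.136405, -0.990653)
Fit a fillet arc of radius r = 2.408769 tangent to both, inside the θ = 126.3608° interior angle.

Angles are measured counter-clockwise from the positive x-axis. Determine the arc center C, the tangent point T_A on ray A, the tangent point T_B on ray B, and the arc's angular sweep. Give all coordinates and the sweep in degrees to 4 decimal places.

bisector direction at 198.9797° = (-0.945634,-0.325233)
center distance |VC| = r/sin(θ/2) = 2.408769/sin(63.1804°) = 2.699108
C = V + |VC|·bis = (-10.5589,9.0570)
T_A = V + ((C−V)·d_A)·d_A = V + 1.2178·d_A = (-8.8795,10.7838)
T_B = V + ((C−V)·d_B)·d_B = V + 1.2178·d_B = (-8.1726,8.7284)
sweep = 180° − θ = 53.6392°

center=(-10.5589,9.0570) T_A=(-8.8795,10.7838) T_B=(-8.1726,8.7284) sweep=53.6392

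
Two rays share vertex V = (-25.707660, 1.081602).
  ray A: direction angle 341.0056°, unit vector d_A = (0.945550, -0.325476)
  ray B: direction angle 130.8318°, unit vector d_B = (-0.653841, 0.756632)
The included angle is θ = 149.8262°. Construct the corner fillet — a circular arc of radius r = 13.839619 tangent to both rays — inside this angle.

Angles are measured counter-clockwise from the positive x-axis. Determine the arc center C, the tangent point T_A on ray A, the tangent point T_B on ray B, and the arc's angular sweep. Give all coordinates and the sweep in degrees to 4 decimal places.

center=(-17.6755,12.9534) T_A=(-22.1800,-0.1327) T_B=(-28.1470,3.9045) sweep=30.1738

bisector direction at 55.9187° = (0.560369,0.828243)
center distance |VC| = r/sin(θ/2) = 13.839619/sin(74.9131°) = 14.333670
C = V + |VC|·bis = (-17.6755,12.9534)
T_A = V + ((C−V)·d_A)·d_A = V + 3.7308·d_A = (-22.1800,-0.1327)
T_B = V + ((C−V)·d_B)·d_B = V + 3.7308·d_B = (-28.1470,3.9045)
sweep = 180° − θ = 30.1738°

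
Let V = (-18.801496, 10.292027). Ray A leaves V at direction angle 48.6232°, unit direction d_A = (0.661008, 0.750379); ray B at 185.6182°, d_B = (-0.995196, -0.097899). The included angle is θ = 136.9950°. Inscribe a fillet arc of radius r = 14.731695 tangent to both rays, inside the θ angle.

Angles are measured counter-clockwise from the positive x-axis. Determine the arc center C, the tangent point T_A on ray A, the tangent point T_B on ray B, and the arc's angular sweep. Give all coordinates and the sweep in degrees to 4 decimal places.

center=(-26.0195,24.3848) T_A=(-14.9652,14.6470) T_B=(-24.5773,9.7238) sweep=43.0050

bisector direction at 117.1207° = (-0.455866,0.890048)
center distance |VC| = r/sin(θ/2) = 14.731695/sin(68.4975°) = 15.833695
C = V + |VC|·bis = (-26.0195,24.3848)
T_A = V + ((C−V)·d_A)·d_A = V + 5.8037·d_A = (-14.9652,14.6470)
T_B = V + ((C−V)·d_B)·d_B = V + 5.8037·d_B = (-24.5773,9.7238)
sweep = 180° − θ = 43.0050°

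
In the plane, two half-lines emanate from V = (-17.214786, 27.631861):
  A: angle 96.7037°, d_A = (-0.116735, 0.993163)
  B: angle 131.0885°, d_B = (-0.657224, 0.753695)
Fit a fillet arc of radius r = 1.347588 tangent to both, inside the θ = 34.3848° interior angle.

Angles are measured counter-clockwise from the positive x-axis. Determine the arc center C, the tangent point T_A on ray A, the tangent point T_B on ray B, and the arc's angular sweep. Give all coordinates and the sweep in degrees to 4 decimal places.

bisector direction at 113.8961° = (-0.405079,0.914282)
center distance |VC| = r/sin(θ/2) = 1.347588/sin(17.1924°) = 4.559111
C = V + |VC|·bis = (-19.0616,31.8002)
T_A = V + ((C−V)·d_A)·d_A = V + 4.3554·d_A = (-17.7232,31.9575)
T_B = V + ((C−V)·d_B)·d_B = V + 4.3554·d_B = (-20.0773,30.9145)
sweep = 180° − θ = 145.6152°

center=(-19.0616,31.8002) T_A=(-17.7232,31.9575) T_B=(-20.0773,30.9145) sweep=145.6152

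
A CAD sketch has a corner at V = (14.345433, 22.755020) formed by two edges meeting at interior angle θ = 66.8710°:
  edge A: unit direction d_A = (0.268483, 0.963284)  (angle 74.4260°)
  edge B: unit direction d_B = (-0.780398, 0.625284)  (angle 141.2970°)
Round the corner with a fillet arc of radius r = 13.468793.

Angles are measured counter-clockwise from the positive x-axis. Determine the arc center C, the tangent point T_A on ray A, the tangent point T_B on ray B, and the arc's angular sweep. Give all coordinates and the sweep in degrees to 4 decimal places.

bisector direction at 107.8615° = (-0.306717,0.951801)
center distance |VC| = r/sin(θ/2) = 13.468793/sin(33.4355°) = 24.444364
C = V + |VC|·bis = (6.8479,46.0212)
T_A = V + ((C−V)·d_A)·d_A = V + 20.3990·d_A = (19.8222,42.4050)
T_B = V + ((C−V)·d_B)·d_B = V + 20.3990·d_B = (-1.5739,35.5102)
sweep = 180° − θ = 113.1290°

center=(6.8479,46.0212) T_A=(19.8222,42.4050) T_B=(-1.5739,35.5102) sweep=113.1290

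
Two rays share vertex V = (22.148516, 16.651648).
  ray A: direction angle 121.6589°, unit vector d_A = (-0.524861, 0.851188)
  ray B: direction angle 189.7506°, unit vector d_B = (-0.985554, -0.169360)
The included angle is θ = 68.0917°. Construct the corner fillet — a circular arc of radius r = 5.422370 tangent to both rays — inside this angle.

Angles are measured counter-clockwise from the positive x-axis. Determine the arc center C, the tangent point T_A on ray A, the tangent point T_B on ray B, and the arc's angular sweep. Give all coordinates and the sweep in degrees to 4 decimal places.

bisector direction at 155.7048° = (-0.911437,0.411439)
center distance |VC| = r/sin(θ/2) = 5.422370/sin(34.0459°) = 9.685292
C = V + |VC|·bis = (13.3210,20.6366)
T_A = V + ((C−V)·d_A)·d_A = V + 8.0251·d_A = (17.9364,23.4825)
T_B = V + ((C−V)·d_B)·d_B = V + 8.0251·d_B = (14.2393,15.2925)
sweep = 180° − θ = 111.9083°

center=(13.3210,20.6366) T_A=(17.9364,23.4825) T_B=(14.2393,15.2925) sweep=111.9083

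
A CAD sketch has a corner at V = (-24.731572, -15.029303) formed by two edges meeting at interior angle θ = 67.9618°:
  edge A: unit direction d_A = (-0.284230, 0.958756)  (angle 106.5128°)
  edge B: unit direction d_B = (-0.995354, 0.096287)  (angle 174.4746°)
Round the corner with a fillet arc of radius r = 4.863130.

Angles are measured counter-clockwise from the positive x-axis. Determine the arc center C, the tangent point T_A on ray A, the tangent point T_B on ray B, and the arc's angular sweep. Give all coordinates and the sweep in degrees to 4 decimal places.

bisector direction at 140.4937° = (-0.771555,0.636163)
center distance |VC| = r/sin(θ/2) = 4.863130/sin(33.9809°) = 8.700995
C = V + |VC|·bis = (-31.4449,-9.4941)
T_A = V + ((C−V)·d_A)·d_A = V + 7.2151·d_A = (-26.7823,-8.1118)
T_B = V + ((C−V)·d_B)·d_B = V + 7.2151·d_B = (-31.9131,-14.3346)
sweep = 180° − θ = 112.0382°

center=(-31.4449,-9.4941) T_A=(-26.7823,-8.1118) T_B=(-31.9131,-14.3346) sweep=112.0382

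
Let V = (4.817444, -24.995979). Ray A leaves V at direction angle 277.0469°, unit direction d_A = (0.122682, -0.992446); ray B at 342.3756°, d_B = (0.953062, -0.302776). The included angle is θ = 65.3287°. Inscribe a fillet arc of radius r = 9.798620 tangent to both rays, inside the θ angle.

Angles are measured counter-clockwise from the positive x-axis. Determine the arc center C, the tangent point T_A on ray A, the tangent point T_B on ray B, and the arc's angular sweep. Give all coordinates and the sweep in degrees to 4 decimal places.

bisector direction at 309.7112° = (0.638919,-0.769274)
center distance |VC| = r/sin(θ/2) = 9.798620/sin(32.6643°) = 18.155120
C = V + |VC|·bis = (16.4171,-38.9622)
T_A = V + ((C−V)·d_A)·d_A = V + 15.2838·d_A = (6.6925,-40.1644)
T_B = V + ((C−V)·d_B)·d_B = V + 15.2838·d_B = (19.3839,-29.6236)
sweep = 180° − θ = 114.6713°

center=(16.4171,-38.9622) T_A=(6.6925,-40.1644) T_B=(19.3839,-29.6236) sweep=114.6713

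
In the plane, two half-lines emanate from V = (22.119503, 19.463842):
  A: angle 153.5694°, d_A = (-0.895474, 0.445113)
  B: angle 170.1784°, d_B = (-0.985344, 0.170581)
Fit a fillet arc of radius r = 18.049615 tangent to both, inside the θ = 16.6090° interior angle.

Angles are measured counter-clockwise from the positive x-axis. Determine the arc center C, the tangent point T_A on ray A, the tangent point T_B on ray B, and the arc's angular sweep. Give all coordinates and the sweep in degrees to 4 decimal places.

center=(-96.6468,58.3426) T_A=(-88.6127,74.5055) T_B=(-99.7258,40.5575) sweep=163.3910

bisector direction at 161.8739° = (-0.950374,0.311109)
center distance |VC| = r/sin(θ/2) = 18.049615/sin(8.3045°) = 124.967980
C = V + |VC|·bis = (-96.6468,58.3426)
T_A = V + ((C−V)·d_A)·d_A = V + 123.6576·d_A = (-88.6127,74.5055)
T_B = V + ((C−V)·d_B)·d_B = V + 123.6576·d_B = (-99.7258,40.5575)
sweep = 180° − θ = 163.3910°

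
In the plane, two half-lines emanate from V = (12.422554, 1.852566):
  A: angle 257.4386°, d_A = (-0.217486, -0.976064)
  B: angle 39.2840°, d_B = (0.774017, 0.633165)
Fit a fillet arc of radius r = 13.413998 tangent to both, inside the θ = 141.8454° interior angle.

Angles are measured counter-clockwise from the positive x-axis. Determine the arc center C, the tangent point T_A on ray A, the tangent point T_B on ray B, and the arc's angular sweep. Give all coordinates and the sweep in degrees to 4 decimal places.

bisector direction at 328.3613° = (0.851373,-0.524561)
center distance |VC| = r/sin(θ/2) = 13.413998/sin(70.9227°) = 14.193528
C = V + |VC|·bis = (24.5065,-5.5928)
T_A = V + ((C−V)·d_A)·d_A = V + 4.6391·d_A = (11.4136,-2.6755)
T_B = V + ((C−V)·d_B)·d_B = V + 4.6391·d_B = (16.0133,4.7899)
sweep = 180° − θ = 38.1546°

center=(24.5065,-5.5928) T_A=(11.4136,-2.6755) T_B=(16.0133,4.7899) sweep=38.1546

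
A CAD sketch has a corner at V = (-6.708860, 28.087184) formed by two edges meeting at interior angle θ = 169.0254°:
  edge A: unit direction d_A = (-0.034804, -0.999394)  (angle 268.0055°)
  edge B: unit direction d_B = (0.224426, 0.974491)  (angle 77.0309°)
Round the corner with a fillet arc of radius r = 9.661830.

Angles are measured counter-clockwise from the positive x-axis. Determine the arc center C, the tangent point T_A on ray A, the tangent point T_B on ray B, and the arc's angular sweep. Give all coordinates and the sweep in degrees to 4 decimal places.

center=(2.9148,26.8233) T_A=(-6.7412,27.1596) T_B=(-6.5006,28.9917) sweep=10.9746

bisector direction at 352.5182° = (0.991486,-0.130211)
center distance |VC| = r/sin(θ/2) = 9.661830/sin(84.5127°) = 9.706310
C = V + |VC|·bis = (2.9148,26.8233)
T_A = V + ((C−V)·d_A)·d_A = V + 0.9282·d_A = (-6.7412,27.1596)
T_B = V + ((C−V)·d_B)·d_B = V + 0.9282·d_B = (-6.5006,28.9917)
sweep = 180° − θ = 10.9746°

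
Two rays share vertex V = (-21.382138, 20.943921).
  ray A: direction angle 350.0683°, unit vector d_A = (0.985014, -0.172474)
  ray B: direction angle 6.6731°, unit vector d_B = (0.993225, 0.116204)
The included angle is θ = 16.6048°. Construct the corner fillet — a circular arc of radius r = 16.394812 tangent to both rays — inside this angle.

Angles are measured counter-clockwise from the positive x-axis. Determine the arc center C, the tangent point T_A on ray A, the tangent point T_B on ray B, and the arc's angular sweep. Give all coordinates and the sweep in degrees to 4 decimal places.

center=(92.1113,17.7157) T_A=(89.2836,1.5666) T_B=(90.2061,33.9994) sweep=163.3952

bisector direction at 358.3707° = (0.999596,-0.028433)
center distance |VC| = r/sin(θ/2) = 16.394812/sin(8.3024°) = 113.539327
C = V + |VC|·bis = (92.1113,17.7157)
T_A = V + ((C−V)·d_A)·d_A = V + 112.3494·d_A = (89.2836,1.5666)
T_B = V + ((C−V)·d_B)·d_B = V + 112.3494·d_B = (90.2061,33.9994)
sweep = 180° − θ = 163.3952°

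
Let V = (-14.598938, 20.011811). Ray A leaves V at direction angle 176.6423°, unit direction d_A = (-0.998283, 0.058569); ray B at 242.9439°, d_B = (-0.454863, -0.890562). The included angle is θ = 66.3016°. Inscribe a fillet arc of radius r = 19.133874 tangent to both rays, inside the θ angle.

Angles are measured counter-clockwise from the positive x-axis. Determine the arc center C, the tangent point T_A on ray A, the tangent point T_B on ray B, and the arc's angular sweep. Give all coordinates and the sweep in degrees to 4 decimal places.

bisector direction at 209.7931° = (-0.867825,-0.496869)
center distance |VC| = r/sin(θ/2) = 19.133874/sin(33.1508°) = 34.989607
C = V + |VC|·bis = (-44.9638,2.6265)
T_A = V + ((C−V)·d_A)·d_A = V + 29.2945·d_A = (-43.8431,21.7276)
T_B = V + ((C−V)·d_B)·d_B = V + 29.2945·d_B = (-27.9239,-6.0767)
sweep = 180° − θ = 113.6984°

center=(-44.9638,2.6265) T_A=(-43.8431,21.7276) T_B=(-27.9239,-6.0767) sweep=113.6984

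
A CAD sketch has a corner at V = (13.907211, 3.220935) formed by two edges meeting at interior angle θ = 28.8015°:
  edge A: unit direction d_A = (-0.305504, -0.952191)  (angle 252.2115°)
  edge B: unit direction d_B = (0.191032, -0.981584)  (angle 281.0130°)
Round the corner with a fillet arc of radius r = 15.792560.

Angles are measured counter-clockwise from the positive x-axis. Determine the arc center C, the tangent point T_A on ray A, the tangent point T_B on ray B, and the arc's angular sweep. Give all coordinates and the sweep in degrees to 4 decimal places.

center=(10.1548,-60.1679) T_A=(-4.8827,-55.3432) T_B=(25.6565,-57.1510) sweep=151.1985

bisector direction at 266.6123° = (-0.059093,-0.998252)
center distance |VC| = r/sin(θ/2) = 15.792560/sin(14.4008°) = 63.499787
C = V + |VC|·bis = (10.1548,-60.1679)
T_A = V + ((C−V)·d_A)·d_A = V + 61.5046·d_A = (-4.8827,-55.3432)
T_B = V + ((C−V)·d_B)·d_B = V + 61.5046·d_B = (25.6565,-57.1510)
sweep = 180° − θ = 151.1985°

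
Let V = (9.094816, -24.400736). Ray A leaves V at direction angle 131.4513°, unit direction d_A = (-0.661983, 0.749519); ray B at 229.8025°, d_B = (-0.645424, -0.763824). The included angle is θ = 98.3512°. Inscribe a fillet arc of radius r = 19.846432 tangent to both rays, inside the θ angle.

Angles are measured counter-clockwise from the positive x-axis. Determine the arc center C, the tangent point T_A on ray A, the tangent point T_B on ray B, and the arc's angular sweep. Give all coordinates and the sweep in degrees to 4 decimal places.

center=(-17.1306,-24.6877) T_A=(-2.2554,-11.5497) T_B=(-1.9715,-37.4971) sweep=81.6488

bisector direction at 180.6269° = (-0.999940,-0.010941)
center distance |VC| = r/sin(θ/2) = 19.846432/sin(49.1756°) = 26.227030
C = V + |VC|·bis = (-17.1306,-24.6877)
T_A = V + ((C−V)·d_A)·d_A = V + 17.1457·d_A = (-2.2554,-11.5497)
T_B = V + ((C−V)·d_B)·d_B = V + 17.1457·d_B = (-1.9715,-37.4971)
sweep = 180° − θ = 81.6488°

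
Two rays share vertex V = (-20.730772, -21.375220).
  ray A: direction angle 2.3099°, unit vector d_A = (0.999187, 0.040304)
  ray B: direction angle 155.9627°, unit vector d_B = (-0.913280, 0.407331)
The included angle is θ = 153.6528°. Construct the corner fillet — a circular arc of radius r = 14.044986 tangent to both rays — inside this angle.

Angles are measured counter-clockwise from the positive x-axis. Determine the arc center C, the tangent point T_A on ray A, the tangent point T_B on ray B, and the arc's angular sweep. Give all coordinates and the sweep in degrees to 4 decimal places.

center=(-18.0121,-7.2091) T_A=(-17.4460,-21.2427) T_B=(-23.7331,-20.0362) sweep=26.3472

bisector direction at 79.1363° = (0.188473,0.982078)
center distance |VC| = r/sin(θ/2) = 14.044986/sin(76.8264°) = 14.424583
C = V + |VC|·bis = (-18.0121,-7.2091)
T_A = V + ((C−V)·d_A)·d_A = V + 3.2874·d_A = (-17.4460,-21.2427)
T_B = V + ((C−V)·d_B)·d_B = V + 3.2874·d_B = (-23.7331,-20.0362)
sweep = 180° − θ = 26.3472°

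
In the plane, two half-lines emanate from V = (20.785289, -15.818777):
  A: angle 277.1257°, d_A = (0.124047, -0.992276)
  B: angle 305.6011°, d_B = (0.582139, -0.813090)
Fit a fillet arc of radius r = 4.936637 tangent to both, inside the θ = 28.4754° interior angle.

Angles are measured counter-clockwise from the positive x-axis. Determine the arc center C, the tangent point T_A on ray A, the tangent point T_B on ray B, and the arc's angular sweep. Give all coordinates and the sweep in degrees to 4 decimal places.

bisector direction at 291.3634° = (0.364282,-0.931289)
center distance |VC| = r/sin(θ/2) = 4.936637/sin(14.2377°) = 20.072100
C = V + |VC|·bis = (28.0972,-34.5117)
T_A = V + ((C−V)·d_A)·d_A = V + 19.4556·d_A = (23.1987,-35.1241)
T_B = V + ((C−V)·d_B)·d_B = V + 19.4556·d_B = (32.1111,-31.6379)
sweep = 180° − θ = 151.5246°

center=(28.0972,-34.5117) T_A=(23.1987,-35.1241) T_B=(32.1111,-31.6379) sweep=151.5246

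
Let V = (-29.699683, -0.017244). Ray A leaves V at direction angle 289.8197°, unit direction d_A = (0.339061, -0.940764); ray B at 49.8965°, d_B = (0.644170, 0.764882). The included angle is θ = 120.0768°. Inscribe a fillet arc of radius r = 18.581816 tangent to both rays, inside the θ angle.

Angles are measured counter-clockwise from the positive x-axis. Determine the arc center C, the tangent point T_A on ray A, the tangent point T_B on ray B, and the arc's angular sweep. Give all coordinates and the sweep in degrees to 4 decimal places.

center=(-8.5867,-3.7940) T_A=(-26.0678,-10.0944) T_B=(-22.7996,8.1759) sweep=59.9232

bisector direction at 349.8581° = (0.984375,-0.176087)
center distance |VC| = r/sin(θ/2) = 18.581816/sin(60.0384°) = 21.448139
C = V + |VC|·bis = (-8.5867,-3.7940)
T_A = V + ((C−V)·d_A)·d_A = V + 10.7116·d_A = (-26.0678,-10.0944)
T_B = V + ((C−V)·d_B)·d_B = V + 10.7116·d_B = (-22.7996,8.1759)
sweep = 180° − θ = 59.9232°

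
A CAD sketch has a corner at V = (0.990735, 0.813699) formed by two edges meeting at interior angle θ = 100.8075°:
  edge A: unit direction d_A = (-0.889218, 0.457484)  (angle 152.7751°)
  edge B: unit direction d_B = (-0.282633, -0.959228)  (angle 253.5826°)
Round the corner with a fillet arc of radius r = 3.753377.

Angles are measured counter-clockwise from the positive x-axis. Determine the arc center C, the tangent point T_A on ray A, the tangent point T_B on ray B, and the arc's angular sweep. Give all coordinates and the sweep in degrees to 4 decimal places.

bisector direction at 203.1789° = (-0.919281,-0.393603)
center distance |VC| = r/sin(θ/2) = 3.753377/sin(50.4038°) = 4.871005
C = V + |VC|·bis = (-3.4871,-1.1035)
T_A = V + ((C−V)·d_A)·d_A = V + 3.1046·d_A = (-1.7700,2.2340)
T_B = V + ((C−V)·d_B)·d_B = V + 3.1046·d_B = (0.1133,-2.1644)
sweep = 180° − θ = 79.1925°

center=(-3.4871,-1.1035) T_A=(-1.7700,2.2340) T_B=(0.1133,-2.1644) sweep=79.1925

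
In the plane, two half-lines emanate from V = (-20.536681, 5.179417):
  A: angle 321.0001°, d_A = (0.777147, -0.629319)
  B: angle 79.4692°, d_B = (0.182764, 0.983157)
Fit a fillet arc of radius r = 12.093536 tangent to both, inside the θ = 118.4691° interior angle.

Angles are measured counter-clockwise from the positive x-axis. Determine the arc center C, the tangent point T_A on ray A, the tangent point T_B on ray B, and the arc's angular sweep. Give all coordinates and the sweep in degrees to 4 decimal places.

bisector direction at 20.2346° = (0.938284,0.345866)
center distance |VC| = r/sin(θ/2) = 12.093536/sin(59.2345°) = 14.074222
C = V + |VC|·bis = (-7.3311,10.0472)
T_A = V + ((C−V)·d_A)·d_A = V + 7.1993·d_A = (-14.9418,0.6488)
T_B = V + ((C−V)·d_B)·d_B = V + 7.1993·d_B = (-19.2209,12.2575)
sweep = 180° − θ = 61.5309°

center=(-7.3311,10.0472) T_A=(-14.9418,0.6488) T_B=(-19.2209,12.2575) sweep=61.5309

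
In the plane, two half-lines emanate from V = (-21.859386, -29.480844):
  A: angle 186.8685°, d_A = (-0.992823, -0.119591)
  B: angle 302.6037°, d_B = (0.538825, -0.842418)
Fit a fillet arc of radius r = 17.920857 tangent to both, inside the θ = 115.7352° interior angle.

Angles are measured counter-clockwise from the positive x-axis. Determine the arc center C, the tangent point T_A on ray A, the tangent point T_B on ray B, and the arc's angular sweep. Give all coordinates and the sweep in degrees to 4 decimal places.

bisector direction at 244.7361° = (-0.426788,-0.904352)
center distance |VC| = r/sin(θ/2) = 17.920857/sin(57.8676°) = 21.162502
C = V + |VC|·bis = (-30.8913,-48.6192)
T_A = V + ((C−V)·d_A)·d_A = V + 11.2559·d_A = (-33.0345,-30.8269)
T_B = V + ((C−V)·d_B)·d_B = V + 11.2559·d_B = (-15.7944,-38.9630)
sweep = 180° − θ = 64.2648°

center=(-30.8913,-48.6192) T_A=(-33.0345,-30.8269) T_B=(-15.7944,-38.9630) sweep=64.2648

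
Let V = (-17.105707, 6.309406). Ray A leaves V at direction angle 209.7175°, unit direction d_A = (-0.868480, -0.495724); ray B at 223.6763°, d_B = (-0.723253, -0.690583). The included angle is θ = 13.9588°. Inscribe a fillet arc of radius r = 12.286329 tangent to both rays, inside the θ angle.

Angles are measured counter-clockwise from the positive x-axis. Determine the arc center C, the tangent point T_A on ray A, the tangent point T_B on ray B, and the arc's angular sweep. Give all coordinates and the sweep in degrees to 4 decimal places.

bisector direction at 216.6969° = (-0.801808,-0.597582)
center distance |VC| = r/sin(θ/2) = 12.286329/sin(6.9794°) = 101.111666
C = V + |VC|·bis = (-98.1778,-54.1131)
T_A = V + ((C−V)·d_A)·d_A = V + 100.3624·d_A = (-104.2685,-43.4426)
T_B = V + ((C−V)·d_B)·d_B = V + 100.3624·d_B = (-89.6931,-62.9992)
sweep = 180° − θ = 166.0412°

center=(-98.1778,-54.1131) T_A=(-104.2685,-43.4426) T_B=(-89.6931,-62.9992) sweep=166.0412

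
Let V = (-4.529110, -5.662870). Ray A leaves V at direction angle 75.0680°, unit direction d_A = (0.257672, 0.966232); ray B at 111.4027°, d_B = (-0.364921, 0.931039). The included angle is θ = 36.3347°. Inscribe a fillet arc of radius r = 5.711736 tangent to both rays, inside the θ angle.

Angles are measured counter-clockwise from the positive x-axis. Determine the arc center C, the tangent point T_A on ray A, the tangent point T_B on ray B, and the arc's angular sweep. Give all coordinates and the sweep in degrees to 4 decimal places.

bisector direction at 93.2354° = (-0.056438,0.998406)
center distance |VC| = r/sin(θ/2) = 5.711736/sin(18.1673°) = 18.318969
C = V + |VC|·bis = (-5.5630,12.6269)
T_A = V + ((C−V)·d_A)·d_A = V + 17.4058·d_A = (-0.0441,11.1551)
T_B = V + ((C−V)·d_B)·d_B = V + 17.4058·d_B = (-10.8808,10.5426)
sweep = 180° − θ = 143.6653°

center=(-5.5630,12.6269) T_A=(-0.0441,11.1551) T_B=(-10.8808,10.5426) sweep=143.6653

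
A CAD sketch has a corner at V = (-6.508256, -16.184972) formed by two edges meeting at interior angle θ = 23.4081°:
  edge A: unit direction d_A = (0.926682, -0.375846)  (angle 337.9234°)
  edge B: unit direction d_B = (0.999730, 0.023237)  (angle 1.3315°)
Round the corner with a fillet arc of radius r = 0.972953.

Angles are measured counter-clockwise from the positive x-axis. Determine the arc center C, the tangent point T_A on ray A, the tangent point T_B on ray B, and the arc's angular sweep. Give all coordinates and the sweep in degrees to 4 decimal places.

bisector direction at 349.6275° = (0.983658,-0.180048)
center distance |VC| = r/sin(θ/2) = 0.972953/sin(11.7041°) = 4.796262
C = V + |VC|·bis = (-1.7904,-17.0485)
T_A = V + ((C−V)·d_A)·d_A = V + 4.6965·d_A = (-2.1561,-17.9501)
T_B = V + ((C−V)·d_B)·d_B = V + 4.6965·d_B = (-1.8130,-16.0758)
sweep = 180° − θ = 156.5919°

center=(-1.7904,-17.0485) T_A=(-2.1561,-17.9501) T_B=(-1.8130,-16.0758) sweep=156.5919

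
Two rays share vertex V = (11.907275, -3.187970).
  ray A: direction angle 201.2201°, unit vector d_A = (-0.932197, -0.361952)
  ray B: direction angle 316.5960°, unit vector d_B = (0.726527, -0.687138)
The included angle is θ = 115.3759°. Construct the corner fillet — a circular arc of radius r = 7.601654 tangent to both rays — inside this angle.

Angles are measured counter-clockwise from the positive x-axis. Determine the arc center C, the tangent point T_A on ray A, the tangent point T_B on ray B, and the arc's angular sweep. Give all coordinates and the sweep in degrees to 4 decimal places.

center=(10.1769,-12.0144) T_A=(7.4255,-4.9282) T_B=(15.4003,-6.4916) sweep=64.6241

bisector direction at 258.9081° = (-0.192384,-0.981320)
center distance |VC| = r/sin(θ/2) = 7.601654/sin(57.6880°) = 8.994450
C = V + |VC|·bis = (10.1769,-12.0144)
T_A = V + ((C−V)·d_A)·d_A = V + 4.8078·d_A = (7.4255,-4.9282)
T_B = V + ((C−V)·d_B)·d_B = V + 4.8078·d_B = (15.4003,-6.4916)
sweep = 180° − θ = 64.6241°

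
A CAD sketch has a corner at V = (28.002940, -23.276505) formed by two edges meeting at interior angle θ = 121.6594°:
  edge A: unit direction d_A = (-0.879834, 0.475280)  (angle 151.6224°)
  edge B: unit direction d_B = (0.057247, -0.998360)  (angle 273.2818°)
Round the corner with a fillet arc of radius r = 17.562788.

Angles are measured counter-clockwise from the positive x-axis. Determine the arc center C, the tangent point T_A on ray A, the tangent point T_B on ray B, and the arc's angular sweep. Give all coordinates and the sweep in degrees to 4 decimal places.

bisector direction at 212.4521° = (-0.843840,-0.536594)
center distance |VC| = r/sin(θ/2) = 17.562788/sin(60.8297°) = 20.113713
C = V + |VC|·bis = (11.0302,-34.0694)
T_A = V + ((C−V)·d_A)·d_A = V + 9.8036·d_A = (19.3774,-18.6171)
T_B = V + ((C−V)·d_B)·d_B = V + 9.8036·d_B = (28.5642,-33.0640)
sweep = 180° − θ = 58.3406°

center=(11.0302,-34.0694) T_A=(19.3774,-18.6171) T_B=(28.5642,-33.0640) sweep=58.3406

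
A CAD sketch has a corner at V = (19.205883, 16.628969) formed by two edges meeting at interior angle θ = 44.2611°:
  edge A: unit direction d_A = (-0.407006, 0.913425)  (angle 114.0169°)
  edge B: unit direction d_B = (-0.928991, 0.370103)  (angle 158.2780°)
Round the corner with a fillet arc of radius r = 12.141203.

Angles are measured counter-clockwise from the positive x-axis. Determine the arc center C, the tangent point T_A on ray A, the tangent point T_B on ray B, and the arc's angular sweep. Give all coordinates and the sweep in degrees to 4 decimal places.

bisector direction at 136.1475° = (-0.721125,0.692805)
center distance |VC| = r/sin(θ/2) = 12.141203/sin(22.1305°) = 32.228870
C = V + |VC|·bis = (-4.0352,38.9573)
T_A = V + ((C−V)·d_A)·d_A = V + 29.8545·d_A = (7.0549,43.8988)
T_B = V + ((C−V)·d_B)·d_B = V + 29.8545·d_B = (-8.5287,27.6782)
sweep = 180° − θ = 135.7389°

center=(-4.0352,38.9573) T_A=(7.0549,43.8988) T_B=(-8.5287,27.6782) sweep=135.7389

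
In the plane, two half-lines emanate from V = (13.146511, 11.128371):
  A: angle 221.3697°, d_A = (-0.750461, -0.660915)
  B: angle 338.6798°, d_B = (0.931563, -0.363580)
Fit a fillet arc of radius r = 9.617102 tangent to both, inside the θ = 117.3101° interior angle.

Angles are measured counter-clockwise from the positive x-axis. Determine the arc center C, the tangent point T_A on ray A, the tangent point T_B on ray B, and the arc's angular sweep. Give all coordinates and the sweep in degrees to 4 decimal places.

center=(15.1067,0.0397) T_A=(8.7506,7.2570) T_B=(18.6033,8.9987) sweep=62.6899

bisector direction at 280.0247° = (0.174074,-0.984733)
center distance |VC| = r/sin(θ/2) = 9.617102/sin(58.6551°) = 11.260571
C = V + |VC|·bis = (15.1067,0.0397)
T_A = V + ((C−V)·d_A)·d_A = V + 5.8576·d_A = (8.7506,7.2570)
T_B = V + ((C−V)·d_B)·d_B = V + 5.8576·d_B = (18.6033,8.9987)
sweep = 180° − θ = 62.6899°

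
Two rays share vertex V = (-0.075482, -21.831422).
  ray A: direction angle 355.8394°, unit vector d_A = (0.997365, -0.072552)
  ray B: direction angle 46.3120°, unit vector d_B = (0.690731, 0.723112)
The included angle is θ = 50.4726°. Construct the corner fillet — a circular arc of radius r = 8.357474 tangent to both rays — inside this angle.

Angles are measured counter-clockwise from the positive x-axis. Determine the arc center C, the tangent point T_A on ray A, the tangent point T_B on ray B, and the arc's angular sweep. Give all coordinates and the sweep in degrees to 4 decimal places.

bisector direction at 21.0757° = (0.933106,0.359601)
center distance |VC| = r/sin(θ/2) = 8.357474/sin(25.2363°) = 19.602265
C = V + |VC|·bis = (18.2155,-14.7824)
T_A = V + ((C−V)·d_A)·d_A = V + 17.7314·d_A = (17.6092,-23.1179)
T_B = V + ((C−V)·d_B)·d_B = V + 17.7314·d_B = (12.1721,-9.0097)
sweep = 180° − θ = 129.5274°

center=(18.2155,-14.7824) T_A=(17.6092,-23.1179) T_B=(12.1721,-9.0097) sweep=129.5274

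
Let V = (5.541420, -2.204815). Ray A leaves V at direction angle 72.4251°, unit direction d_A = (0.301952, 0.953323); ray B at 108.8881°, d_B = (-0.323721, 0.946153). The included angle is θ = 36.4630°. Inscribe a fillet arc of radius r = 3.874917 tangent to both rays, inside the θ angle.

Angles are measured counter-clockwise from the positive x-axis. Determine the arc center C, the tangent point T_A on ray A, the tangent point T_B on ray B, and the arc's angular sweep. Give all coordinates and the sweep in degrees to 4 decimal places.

bisector direction at 90.6566° = (-0.011460,0.999934)
center distance |VC| = r/sin(θ/2) = 3.874917/sin(18.2315°) = 12.385579
C = V + |VC|·bis = (5.3995,10.1800)
T_A = V + ((C−V)·d_A)·d_A = V + 11.7638·d_A = (9.0935,9.0099)
T_B = V + ((C−V)·d_B)·d_B = V + 11.7638·d_B = (1.7332,8.9256)
sweep = 180° − θ = 143.5370°

center=(5.3995,10.1800) T_A=(9.0935,9.0099) T_B=(1.7332,8.9256) sweep=143.5370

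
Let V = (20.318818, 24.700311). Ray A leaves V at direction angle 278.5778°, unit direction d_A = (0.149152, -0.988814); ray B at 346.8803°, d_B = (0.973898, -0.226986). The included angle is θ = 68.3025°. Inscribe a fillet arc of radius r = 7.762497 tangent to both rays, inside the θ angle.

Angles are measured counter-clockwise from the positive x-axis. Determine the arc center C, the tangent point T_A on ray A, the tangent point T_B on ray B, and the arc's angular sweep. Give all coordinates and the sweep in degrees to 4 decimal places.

center=(29.7012,14.5430) T_A=(22.0256,13.3852) T_B=(31.4632,22.1029) sweep=111.6975

bisector direction at 312.7291° = (0.678532,-0.734571)
center distance |VC| = r/sin(θ/2) = 7.762497/sin(34.1512°) = 13.827540
C = V + |VC|·bis = (29.7012,14.5430)
T_A = V + ((C−V)·d_A)·d_A = V + 11.4431·d_A = (22.0256,13.3852)
T_B = V + ((C−V)·d_B)·d_B = V + 11.4431·d_B = (31.4632,22.1029)
sweep = 180° − θ = 111.6975°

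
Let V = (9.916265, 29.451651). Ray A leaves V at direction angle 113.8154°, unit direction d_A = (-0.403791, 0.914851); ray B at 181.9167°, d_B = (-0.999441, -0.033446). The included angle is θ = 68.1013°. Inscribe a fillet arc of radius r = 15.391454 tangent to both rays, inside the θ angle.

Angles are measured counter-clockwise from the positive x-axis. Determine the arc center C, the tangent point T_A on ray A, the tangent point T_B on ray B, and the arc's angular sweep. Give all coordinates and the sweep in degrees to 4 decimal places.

bisector direction at 147.8661° = (-0.846807,0.531900)
center distance |VC| = r/sin(θ/2) = 15.391454/sin(34.0506°) = 27.488393
C = V + |VC|·bis = (-13.3611,44.0727)
T_A = V + ((C−V)·d_A)·d_A = V + 22.7753·d_A = (0.7198,50.2877)
T_B = V + ((C−V)·d_B)·d_B = V + 22.7753·d_B = (-12.8463,28.6899)
sweep = 180° − θ = 111.8987°

center=(-13.3611,44.0727) T_A=(0.7198,50.2877) T_B=(-12.8463,28.6899) sweep=111.8987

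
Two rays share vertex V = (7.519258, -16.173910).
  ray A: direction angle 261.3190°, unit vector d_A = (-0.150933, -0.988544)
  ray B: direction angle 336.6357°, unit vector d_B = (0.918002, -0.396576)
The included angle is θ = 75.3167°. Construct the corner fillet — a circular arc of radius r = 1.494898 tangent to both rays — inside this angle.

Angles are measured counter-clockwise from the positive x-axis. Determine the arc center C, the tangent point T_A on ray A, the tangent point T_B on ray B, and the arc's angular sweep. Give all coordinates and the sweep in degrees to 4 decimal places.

center=(8.7047,-18.3144) T_A=(7.2269,-18.0888) T_B=(9.2975,-16.9421) sweep=104.6833

bisector direction at 298.9774° = (0.484464,-0.874811)
center distance |VC| = r/sin(θ/2) = 1.494898/sin(37.6583°) = 2.446835
C = V + |VC|·bis = (8.7047,-18.3144)
T_A = V + ((C−V)·d_A)·d_A = V + 1.9371·d_A = (7.2269,-18.0888)
T_B = V + ((C−V)·d_B)·d_B = V + 1.9371·d_B = (9.2975,-16.9421)
sweep = 180° − θ = 104.6833°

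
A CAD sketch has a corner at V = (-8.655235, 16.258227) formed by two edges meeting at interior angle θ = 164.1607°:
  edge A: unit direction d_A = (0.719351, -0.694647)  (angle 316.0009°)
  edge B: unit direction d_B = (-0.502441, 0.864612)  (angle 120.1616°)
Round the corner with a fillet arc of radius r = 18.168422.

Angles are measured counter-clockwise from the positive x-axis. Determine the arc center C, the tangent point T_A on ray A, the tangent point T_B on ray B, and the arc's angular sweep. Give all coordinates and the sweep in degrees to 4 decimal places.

bisector direction at 38.0812° = (0.787137,0.616778)
center distance |VC| = r/sin(θ/2) = 18.168422/sin(82.0803°) = 18.343376
C = V + |VC|·bis = (5.7835,27.5720)
T_A = V + ((C−V)·d_A)·d_A = V + 2.5274·d_A = (-6.8371,14.5026)
T_B = V + ((C−V)·d_B)·d_B = V + 2.5274·d_B = (-9.9251,18.4435)
sweep = 180° − θ = 15.8393°

center=(5.7835,27.5720) T_A=(-6.8371,14.5026) T_B=(-9.9251,18.4435) sweep=15.8393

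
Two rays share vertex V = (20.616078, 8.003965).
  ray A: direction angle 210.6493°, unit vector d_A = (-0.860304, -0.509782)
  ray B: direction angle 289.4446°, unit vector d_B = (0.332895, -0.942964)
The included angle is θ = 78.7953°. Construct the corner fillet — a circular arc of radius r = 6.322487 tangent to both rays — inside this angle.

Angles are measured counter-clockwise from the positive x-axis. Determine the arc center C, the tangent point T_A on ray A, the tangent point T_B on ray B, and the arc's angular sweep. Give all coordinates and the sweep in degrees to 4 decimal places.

center=(17.2168,-1.3595) T_A=(13.9937,4.0798) T_B=(23.1786,0.7453) sweep=101.2047

bisector direction at 250.0470° = (-0.341250,-0.939973)
center distance |VC| = r/sin(θ/2) = 6.322487/sin(39.3976°) = 9.961397
C = V + |VC|·bis = (17.2168,-1.3595)
T_A = V + ((C−V)·d_A)·d_A = V + 7.6978·d_A = (13.9937,4.0798)
T_B = V + ((C−V)·d_B)·d_B = V + 7.6978·d_B = (23.1786,0.7453)
sweep = 180° − θ = 101.2047°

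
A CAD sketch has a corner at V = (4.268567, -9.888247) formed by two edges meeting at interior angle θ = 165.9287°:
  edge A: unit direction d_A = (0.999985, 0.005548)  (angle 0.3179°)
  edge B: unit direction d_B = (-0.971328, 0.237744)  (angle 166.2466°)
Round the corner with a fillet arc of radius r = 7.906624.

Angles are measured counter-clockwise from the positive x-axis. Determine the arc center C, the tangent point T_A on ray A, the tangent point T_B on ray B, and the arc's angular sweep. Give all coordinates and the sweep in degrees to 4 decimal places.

bisector direction at 83.2822° = (0.116978,0.993134)
center distance |VC| = r/sin(θ/2) = 7.906624/sin(82.9643°) = 7.966612
C = V + |VC|·bis = (5.2005,-1.9763)
T_A = V + ((C−V)·d_A)·d_A = V + 0.9758·d_A = (5.2444,-9.8828)
T_B = V + ((C−V)·d_B)·d_B = V + 0.9758·d_B = (3.3207,-9.6563)
sweep = 180° − θ = 14.0713°

center=(5.2005,-1.9763) T_A=(5.2444,-9.8828) T_B=(3.3207,-9.6563) sweep=14.0713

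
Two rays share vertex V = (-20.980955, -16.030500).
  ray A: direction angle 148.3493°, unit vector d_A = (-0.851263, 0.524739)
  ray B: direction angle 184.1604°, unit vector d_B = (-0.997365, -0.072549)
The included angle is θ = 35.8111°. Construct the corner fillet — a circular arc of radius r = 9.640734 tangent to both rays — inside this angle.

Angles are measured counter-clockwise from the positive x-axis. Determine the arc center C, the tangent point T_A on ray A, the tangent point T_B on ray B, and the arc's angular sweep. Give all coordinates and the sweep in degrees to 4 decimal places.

bisector direction at 166.2549° = (-0.971362,0.237604)
center distance |VC| = r/sin(θ/2) = 9.640734/sin(17.9056°) = 31.357202
C = V + |VC|·bis = (-51.4402,-8.5799)
T_A = V + ((C−V)·d_A)·d_A = V + 29.8384·d_A = (-46.3813,-0.3731)
T_B = V + ((C−V)·d_B)·d_B = V + 29.8384·d_B = (-50.7407,-18.1952)
sweep = 180° − θ = 144.1889°

center=(-51.4402,-8.5799) T_A=(-46.3813,-0.3731) T_B=(-50.7407,-18.1952) sweep=144.1889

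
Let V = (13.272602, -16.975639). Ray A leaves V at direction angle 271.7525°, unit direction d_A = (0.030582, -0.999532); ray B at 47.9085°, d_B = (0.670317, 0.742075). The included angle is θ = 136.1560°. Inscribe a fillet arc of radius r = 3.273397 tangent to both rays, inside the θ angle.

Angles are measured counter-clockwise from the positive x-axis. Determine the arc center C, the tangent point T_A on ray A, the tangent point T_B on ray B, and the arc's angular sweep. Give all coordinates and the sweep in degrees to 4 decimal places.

bisector direction at 339.8305° = (0.938677,-0.344799)
center distance |VC| = r/sin(θ/2) = 3.273397/sin(68.0780°) = 3.528535
C = V + |VC|·bis = (16.5848,-18.1923)
T_A = V + ((C−V)·d_A)·d_A = V + 1.3174·d_A = (13.3129,-18.2924)
T_B = V + ((C−V)·d_B)·d_B = V + 1.3174·d_B = (14.1556,-15.9981)
sweep = 180° − θ = 43.8440°

center=(16.5848,-18.1923) T_A=(13.3129,-18.2924) T_B=(14.1556,-15.9981) sweep=43.8440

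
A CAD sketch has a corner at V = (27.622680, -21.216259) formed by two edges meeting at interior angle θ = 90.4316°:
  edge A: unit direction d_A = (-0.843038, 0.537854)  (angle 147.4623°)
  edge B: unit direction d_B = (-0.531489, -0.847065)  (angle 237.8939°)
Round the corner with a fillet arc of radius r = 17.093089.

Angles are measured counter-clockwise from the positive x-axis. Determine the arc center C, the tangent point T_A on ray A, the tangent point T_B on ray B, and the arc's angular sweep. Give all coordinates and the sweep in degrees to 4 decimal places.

center=(4.1271,-26.5018) T_A=(13.3207,-12.0917) T_B=(18.6061,-35.5866) sweep=89.5684

bisector direction at 192.6781° = (-0.975619,-0.219473)
center distance |VC| = r/sin(θ/2) = 17.093089/sin(45.2158°) = 24.082744
C = V + |VC|·bis = (4.1271,-26.5018)
T_A = V + ((C−V)·d_A)·d_A = V + 16.9648·d_A = (13.3207,-12.0917)
T_B = V + ((C−V)·d_B)·d_B = V + 16.9648·d_B = (18.6061,-35.5866)
sweep = 180° − θ = 89.5684°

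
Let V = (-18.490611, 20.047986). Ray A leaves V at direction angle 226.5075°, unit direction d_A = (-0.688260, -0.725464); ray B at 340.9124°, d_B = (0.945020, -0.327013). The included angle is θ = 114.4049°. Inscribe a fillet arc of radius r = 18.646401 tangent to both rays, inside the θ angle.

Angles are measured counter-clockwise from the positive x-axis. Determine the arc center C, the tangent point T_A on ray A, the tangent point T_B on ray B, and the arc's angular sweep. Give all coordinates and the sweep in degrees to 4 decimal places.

center=(-13.2332,-1.5025) T_A=(-26.7605,11.3311) T_B=(-7.1356,16.1187) sweep=65.5951

bisector direction at 283.7099° = (0.237007,-0.971508)
center distance |VC| = r/sin(θ/2) = 18.646401/sin(57.2024°) = 22.182522
C = V + |VC|·bis = (-13.2332,-1.5025)
T_A = V + ((C−V)·d_A)·d_A = V + 12.0157·d_A = (-26.7605,11.3311)
T_B = V + ((C−V)·d_B)·d_B = V + 12.0157·d_B = (-7.1356,16.1187)
sweep = 180° − θ = 65.5951°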